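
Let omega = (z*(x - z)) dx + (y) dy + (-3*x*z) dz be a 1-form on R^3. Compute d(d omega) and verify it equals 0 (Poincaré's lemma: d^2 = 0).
d(d omega) = 0

Step 1: d omega = sum_{i<j} (∂f_j/∂x_i - ∂f_i/∂x_j) dx_i ∧ dx_j:
  coeff of dx ∧ dy: 0
  coeff of dx ∧ dz: -x - z
  coeff of dy ∧ dz: 0
Step 2: Apply d again to each 2-form coefficient. The only possible 3-form in R^3 is dx ∧ dy ∧ dz, with coefficient
  ∂(coeff of dy∧dz)/∂x - ∂(coeff of dx∧dz)/∂y + ∂(coeff of dx∧dy)/∂z
  = ∂/∂x (0) - ∂/∂y (-x - z) + ∂/∂z (0).
Each of these terms simplifies to sums of mixed partials that cancel in pairs. The result is 0 (by equality of mixed partials for smooth functions — Schwarz / Clairaut).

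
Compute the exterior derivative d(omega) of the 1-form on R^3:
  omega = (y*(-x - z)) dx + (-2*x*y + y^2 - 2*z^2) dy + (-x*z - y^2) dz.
d(omega) = (x - 2*y + z) dx ∧ dy + (y - z) dx ∧ dz + (-2*y + 4*z) dy ∧ dz

For a 1-form omega = sum_i f_i dx_i, the exterior derivative is
  d(omega) = sum_{i < j} (∂f_j/∂x_i - ∂f_i/∂x_j) dx_i ∧ dx_j.
  coefficient of dx ∧ dy: ∂f_2/∂x - ∂f_1/∂y = ∂(-2*x*y + y^2 - 2*z^2)/∂x - ∂(y*(-x - z))/∂y = x - 2*y + z
  coefficient of dx ∧ dz: ∂f_3/∂x - ∂f_1/∂z = ∂(-x*z - y^2)/∂x - ∂(y*(-x - z))/∂z = y - z
  coefficient of dy ∧ dz: ∂f_3/∂y - ∂f_2/∂z = ∂(-x*z - y^2)/∂y - ∂(-2*x*y + y^2 - 2*z^2)/∂z = -2*y + 4*z
Assembling: d(omega) = (x - 2*y + z) dx ∧ dy + (y - z) dx ∧ dz + (-2*y + 4*z) dy ∧ dz.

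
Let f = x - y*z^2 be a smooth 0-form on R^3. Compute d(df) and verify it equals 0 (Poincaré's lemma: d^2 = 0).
d(df) = 0

Step 1: df = sum_i (∂f/∂x_i) dx_i = (1) dx + (-z^2) dy + (-2*y*z) dz.
Step 2: Apply d again. Using the 1-form formula, the coefficient of dx ∧ dy in d(df) is ∂^2 f/∂x ∂y - ∂^2 f/∂y ∂x = (0) - (0) = 0 (equality of mixed partials for smooth f).
Similarly for dx ∧ dz and dy ∧ dz — all coefficients vanish. So d(df) = 0.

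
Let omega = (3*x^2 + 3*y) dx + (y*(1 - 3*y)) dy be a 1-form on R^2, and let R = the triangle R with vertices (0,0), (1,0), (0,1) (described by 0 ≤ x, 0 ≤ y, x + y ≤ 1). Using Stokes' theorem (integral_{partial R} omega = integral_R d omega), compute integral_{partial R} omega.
integral_(partial R) omega = -3/2

Stokes: integral_partial_R omega = integral_R d omega with d omega = (∂Q/∂x - ∂P/∂y) dx ∧ dy.
  ∂Q/∂x = 0
  ∂P/∂y = 3
  integrand = ∂Q/∂x - ∂P/∂y = -3.
Integrating over R: integral_0^1 integral_0^{1-x} (-3) dy dx = -3/2.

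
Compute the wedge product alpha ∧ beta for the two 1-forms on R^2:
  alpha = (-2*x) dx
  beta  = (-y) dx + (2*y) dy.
alpha ∧ beta = (-4*x*y) dx ∧ dy

Distribute the wedge, using dx_i ∧ dx_j = -dx_j ∧ dx_i and dx_i ∧ dx_i = 0. For each pair (i, j) with i < j, the coefficient of dx_i ∧ dx_j in alpha ∧ beta is (alpha_i * beta_j - alpha_j * beta_i). Collecting: alpha ∧ beta = (-4*x*y) dx ∧ dy.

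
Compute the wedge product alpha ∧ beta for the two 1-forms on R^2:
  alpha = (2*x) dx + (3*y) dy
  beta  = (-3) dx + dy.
alpha ∧ beta = (2*x + 9*y) dx ∧ dy

Distribute the wedge, using dx_i ∧ dx_j = -dx_j ∧ dx_i and dx_i ∧ dx_i = 0. For each pair (i, j) with i < j, the coefficient of dx_i ∧ dx_j in alpha ∧ beta is (alpha_i * beta_j - alpha_j * beta_i). Collecting: alpha ∧ beta = (2*x + 9*y) dx ∧ dy.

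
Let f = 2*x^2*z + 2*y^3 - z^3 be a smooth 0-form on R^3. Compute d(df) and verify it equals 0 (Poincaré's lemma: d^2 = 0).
d(df) = 0

Step 1: df = sum_i (∂f/∂x_i) dx_i = (4*x*z) dx + (6*y^2) dy + (2*x^2 - 3*z^2) dz.
Step 2: Apply d again. Using the 1-form formula, the coefficient of dx ∧ dy in d(df) is ∂^2 f/∂x ∂y - ∂^2 f/∂y ∂x = (0) - (0) = 0 (equality of mixed partials for smooth f).
Similarly for dx ∧ dz and dy ∧ dz — all coefficients vanish. So d(df) = 0.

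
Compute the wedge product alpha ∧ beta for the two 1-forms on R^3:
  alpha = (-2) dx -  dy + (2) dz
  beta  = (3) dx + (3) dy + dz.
alpha ∧ beta = (-3) dx ∧ dy + (-8) dx ∧ dz + (-7) dy ∧ dz

Distribute the wedge, using dx_i ∧ dx_j = -dx_j ∧ dx_i and dx_i ∧ dx_i = 0. For each pair (i, j) with i < j, the coefficient of dx_i ∧ dx_j in alpha ∧ beta is (alpha_i * beta_j - alpha_j * beta_i). Collecting: alpha ∧ beta = (-3) dx ∧ dy + (-8) dx ∧ dz + (-7) dy ∧ dz.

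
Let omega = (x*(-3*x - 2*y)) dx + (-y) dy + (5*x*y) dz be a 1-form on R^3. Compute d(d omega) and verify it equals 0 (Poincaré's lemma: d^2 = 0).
d(d omega) = 0

Step 1: d omega = sum_{i<j} (∂f_j/∂x_i - ∂f_i/∂x_j) dx_i ∧ dx_j:
  coeff of dx ∧ dy: 2*x
  coeff of dx ∧ dz: 5*y
  coeff of dy ∧ dz: 5*x
Step 2: Apply d again to each 2-form coefficient. The only possible 3-form in R^3 is dx ∧ dy ∧ dz, with coefficient
  ∂(coeff of dy∧dz)/∂x - ∂(coeff of dx∧dz)/∂y + ∂(coeff of dx∧dy)/∂z
  = ∂/∂x (5*x) - ∂/∂y (5*y) + ∂/∂z (2*x).
Each of these terms simplifies to sums of mixed partials that cancel in pairs. The result is 0 (by equality of mixed partials for smooth functions — Schwarz / Clairaut).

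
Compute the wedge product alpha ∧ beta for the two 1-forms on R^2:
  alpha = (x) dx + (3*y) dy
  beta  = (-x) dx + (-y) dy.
alpha ∧ beta = (2*x*y) dx ∧ dy

Distribute the wedge, using dx_i ∧ dx_j = -dx_j ∧ dx_i and dx_i ∧ dx_i = 0. For each pair (i, j) with i < j, the coefficient of dx_i ∧ dx_j in alpha ∧ beta is (alpha_i * beta_j - alpha_j * beta_i). Collecting: alpha ∧ beta = (2*x*y) dx ∧ dy.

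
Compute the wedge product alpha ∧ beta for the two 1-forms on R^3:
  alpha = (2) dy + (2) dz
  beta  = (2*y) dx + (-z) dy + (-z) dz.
alpha ∧ beta = (-4*y) dx ∧ dy + (-4*y) dx ∧ dz

Distribute the wedge, using dx_i ∧ dx_j = -dx_j ∧ dx_i and dx_i ∧ dx_i = 0. For each pair (i, j) with i < j, the coefficient of dx_i ∧ dx_j in alpha ∧ beta is (alpha_i * beta_j - alpha_j * beta_i). Collecting: alpha ∧ beta = (-4*y) dx ∧ dy + (-4*y) dx ∧ dz.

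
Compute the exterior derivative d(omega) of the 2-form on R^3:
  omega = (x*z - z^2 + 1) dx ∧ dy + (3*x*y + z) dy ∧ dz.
d(omega) = (x + 3*y - 2*z) dx ∧ dy ∧ dz

For a 2-form omega = sum_{i<j} g_{ij} dx_i ∧ dx_j, the exterior derivative is
  d(omega) = sum_{i<j} d(g_{ij}) ∧ dx_i ∧ dx_j = sum_{i<j, k} (∂g_{ij}/∂x_k) dx_k ∧ dx_i ∧ dx_j.
Expand each term, using dx_k ∧ dx_i ∧ dx_j = sgn(permutation) dx_{(a)} ∧ dx_{(b)} ∧ dx_{(c)} with (a < b < c) sorted:
  d(x*z - z^2 + 1) includes (∂/∂z)(x*z - z^2 + 1) dz = (x - 2*z) dz, which multiplied by dx ∧ dy gives (x - 2*z) dx ∧ dy ∧ dz
  d(3*x*y + z) includes (∂/∂x)(3*x*y + z) dx = (3*y) dx, which multiplied by dy ∧ dz gives (3*y) dx ∧ dy ∧ dz
Collecting like 3-forms: d(omega) = (x + 3*y - 2*z) dx ∧ dy ∧ dz.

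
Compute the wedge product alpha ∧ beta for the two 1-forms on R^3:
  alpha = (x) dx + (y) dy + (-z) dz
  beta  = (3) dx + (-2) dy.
alpha ∧ beta = (-2*x - 3*y) dx ∧ dy + (3*z) dx ∧ dz + (-2*z) dy ∧ dz

Distribute the wedge, using dx_i ∧ dx_j = -dx_j ∧ dx_i and dx_i ∧ dx_i = 0. For each pair (i, j) with i < j, the coefficient of dx_i ∧ dx_j in alpha ∧ beta is (alpha_i * beta_j - alpha_j * beta_i). Collecting: alpha ∧ beta = (-2*x - 3*y) dx ∧ dy + (3*z) dx ∧ dz + (-2*z) dy ∧ dz.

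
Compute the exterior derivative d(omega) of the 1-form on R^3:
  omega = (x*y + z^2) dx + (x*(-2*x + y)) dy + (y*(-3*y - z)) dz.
d(omega) = (-5*x + y) dx ∧ dy + (-2*z) dx ∧ dz + (-6*y - z) dy ∧ dz

For a 1-form omega = sum_i f_i dx_i, the exterior derivative is
  d(omega) = sum_{i < j} (∂f_j/∂x_i - ∂f_i/∂x_j) dx_i ∧ dx_j.
  coefficient of dx ∧ dy: ∂f_2/∂x - ∂f_1/∂y = ∂(x*(-2*x + y))/∂x - ∂(x*y + z^2)/∂y = -5*x + y
  coefficient of dx ∧ dz: ∂f_3/∂x - ∂f_1/∂z = ∂(y*(-3*y - z))/∂x - ∂(x*y + z^2)/∂z = -2*z
  coefficient of dy ∧ dz: ∂f_3/∂y - ∂f_2/∂z = ∂(y*(-3*y - z))/∂y - ∂(x*(-2*x + y))/∂z = -6*y - z
Assembling: d(omega) = (-5*x + y) dx ∧ dy + (-2*z) dx ∧ dz + (-6*y - z) dy ∧ dz.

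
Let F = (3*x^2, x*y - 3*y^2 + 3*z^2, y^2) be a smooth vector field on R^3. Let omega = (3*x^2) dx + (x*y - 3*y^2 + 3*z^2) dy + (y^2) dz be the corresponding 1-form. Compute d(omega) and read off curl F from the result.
d(omega) = (2*y - 6*z) dy ∧ dz + (0) dz ∧ dx + (y) dx ∧ dy; curl F = (2*y - 6*z, 0, y)

d omega = sum_{i<j} (∂f_j/∂x_i - ∂f_i/∂x_j) dx_i ∧ dx_j. Under the identification (dy ∧ dz, dz ∧ dx, dx ∧ dy) ↔ (e_x, e_y, e_z), the coefficients are exactly the components of curl F. Compute:
  ∂R/∂y - ∂Q/∂z = (2*y) - (6*z) = 2*y - 6*z
  ∂P/∂z - ∂R/∂x = (0) - (0) = 0
  ∂Q/∂x - ∂P/∂y = (y) - (0) = y.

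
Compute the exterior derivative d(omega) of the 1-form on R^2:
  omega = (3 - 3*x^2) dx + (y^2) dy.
d(omega) = 0

For a 1-form omega = sum_i f_i dx_i, the exterior derivative is
  d(omega) = sum_{i < j} (∂f_j/∂x_i - ∂f_i/∂x_j) dx_i ∧ dx_j.

Assembling: d(omega) = 0.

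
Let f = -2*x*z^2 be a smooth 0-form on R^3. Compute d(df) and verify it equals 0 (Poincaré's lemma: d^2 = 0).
d(df) = 0

Step 1: df = sum_i (∂f/∂x_i) dx_i = (-2*z^2) dx + (0) dy + (-4*x*z) dz.
Step 2: Apply d again. Using the 1-form formula, the coefficient of dx ∧ dy in d(df) is ∂^2 f/∂x ∂y - ∂^2 f/∂y ∂x = (0) - (0) = 0 (equality of mixed partials for smooth f).
Similarly for dx ∧ dz and dy ∧ dz — all coefficients vanish. So d(df) = 0.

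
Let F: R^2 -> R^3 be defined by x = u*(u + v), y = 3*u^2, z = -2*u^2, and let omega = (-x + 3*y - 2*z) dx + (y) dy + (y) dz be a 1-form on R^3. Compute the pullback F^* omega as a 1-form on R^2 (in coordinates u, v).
F^* omega = (u*(30*u^2 + 10*u*v - v^2)) du + (u^2*(12*u - v)) dv

Using F^*(f dg) = (f ∘ F) d(g ∘ F), substitute each coordinate x_i by F_i(u, v) in f_i, and replace dx_i by d F_i = (∂F_i/∂u) du + (∂F_i/∂v) dv.
  For the x component: f_1(F) = u*(12*u - v); d F_1 = (2*u + v) du + (u) dv
  For the y component: f_2(F) = 3*u^2; d F_2 = (6*u) du + (0) dv
  For the z component: f_3(F) = 3*u^2; d F_3 = (-4*u) du + (0) dv
Combining and collecting du, dv coefficients:
  coeff of du: u*(30*u^2 + 10*u*v - v^2)
  coeff of dv: u^2*(12*u - v)
F^* omega = (u*(30*u^2 + 10*u*v - v^2)) du + (u^2*(12*u - v)) dv.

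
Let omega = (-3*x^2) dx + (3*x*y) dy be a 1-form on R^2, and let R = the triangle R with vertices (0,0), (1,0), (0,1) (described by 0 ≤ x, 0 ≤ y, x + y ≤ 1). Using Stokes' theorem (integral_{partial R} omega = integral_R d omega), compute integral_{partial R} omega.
integral_(partial R) omega = 1/2

Stokes: integral_partial_R omega = integral_R d omega with d omega = (∂Q/∂x - ∂P/∂y) dx ∧ dy.
  ∂Q/∂x = 3*y
  ∂P/∂y = 0
  integrand = ∂Q/∂x - ∂P/∂y = 3*y.
Integrating over R: integral_0^1 integral_0^{1-x} (3*y) dy dx = 1/2.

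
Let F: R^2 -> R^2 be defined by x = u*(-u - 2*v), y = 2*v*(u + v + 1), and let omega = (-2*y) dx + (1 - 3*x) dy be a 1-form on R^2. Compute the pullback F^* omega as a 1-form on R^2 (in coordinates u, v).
F^* omega = (2*v*(7*u^2 + 14*u*v + 4*u + 4*v^2 + 4*v + 1)) du + (6*u^3 + 32*u^2*v + 6*u^2 + 32*u*v^2 + 20*u*v + 2*u + 4*v + 2) dv

Using F^*(f dg) = (f ∘ F) d(g ∘ F), substitute each coordinate x_i by F_i(u, v) in f_i, and replace dx_i by d F_i = (∂F_i/∂u) du + (∂F_i/∂v) dv.
  For the x component: f_1(F) = 4*v*(-u - v - 1); d F_1 = (-2*u - 2*v) du + (-2*u) dv
  For the y component: f_2(F) = 3*u^2 + 6*u*v + 1; d F_2 = (2*v) du + (2*u + 4*v + 2) dv
Combining and collecting du, dv coefficients:
  coeff of du: 2*v*(7*u^2 + 14*u*v + 4*u + 4*v^2 + 4*v + 1)
  coeff of dv: 6*u^3 + 32*u^2*v + 6*u^2 + 32*u*v^2 + 20*u*v + 2*u + 4*v + 2
F^* omega = (2*v*(7*u^2 + 14*u*v + 4*u + 4*v^2 + 4*v + 1)) du + (6*u^3 + 32*u^2*v + 6*u^2 + 32*u*v^2 + 20*u*v + 2*u + 4*v + 2) dv.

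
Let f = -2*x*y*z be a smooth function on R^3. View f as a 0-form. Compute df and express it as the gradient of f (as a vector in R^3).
df = (-2*y*z) dx + (-2*x*z) dy + (-2*x*y) dz; grad f = (-2*y*z, -2*x*z, -2*x*y)

For a 0-form f, d f = (∂f/∂x) dx + (∂f/∂y) dy + (∂f/∂z) dz. The components of the vector representation are exactly the entries of grad f in Cartesian coordinates:
  ∂f/∂x = -2*y*z
  ∂f/∂y = -2*x*z
  ∂f/∂z = -2*x*y.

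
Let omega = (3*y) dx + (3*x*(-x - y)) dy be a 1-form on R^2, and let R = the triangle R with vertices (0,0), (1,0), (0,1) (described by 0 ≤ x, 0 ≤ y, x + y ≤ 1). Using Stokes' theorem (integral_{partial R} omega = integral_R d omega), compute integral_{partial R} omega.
integral_(partial R) omega = -3

Stokes: integral_partial_R omega = integral_R d omega with d omega = (∂Q/∂x - ∂P/∂y) dx ∧ dy.
  ∂Q/∂x = -6*x - 3*y
  ∂P/∂y = 3
  integrand = ∂Q/∂x - ∂P/∂y = -6*x - 3*y - 3.
Integrating over R: integral_0^1 integral_0^{1-x} (-6*x - 3*y - 3) dy dx = -3.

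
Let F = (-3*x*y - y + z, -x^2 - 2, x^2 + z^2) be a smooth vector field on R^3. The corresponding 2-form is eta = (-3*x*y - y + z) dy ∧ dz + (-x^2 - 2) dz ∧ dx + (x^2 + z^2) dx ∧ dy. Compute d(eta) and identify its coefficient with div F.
d(eta) = (-3*y + 2*z) dx ∧ dy ∧ dz; div F = -3*y + 2*z

For a 2-form in R^3 of the form above, applying d gives a 3-form with coefficient ∂P/∂x + ∂Q/∂y + ∂R/∂z:
  ∂P/∂x = -3*y
  ∂Q/∂y = 0
  ∂R/∂z = 2*z
Sum = -3*y + 2*z, which is exactly div F.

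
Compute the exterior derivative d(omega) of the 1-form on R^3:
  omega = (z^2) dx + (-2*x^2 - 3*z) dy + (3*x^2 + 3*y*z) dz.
d(omega) = (-4*x) dx ∧ dy + (6*x - 2*z) dx ∧ dz + (3*z + 3) dy ∧ dz

For a 1-form omega = sum_i f_i dx_i, the exterior derivative is
  d(omega) = sum_{i < j} (∂f_j/∂x_i - ∂f_i/∂x_j) dx_i ∧ dx_j.
  coefficient of dx ∧ dy: ∂f_2/∂x - ∂f_1/∂y = ∂(-2*x^2 - 3*z)/∂x - ∂(z^2)/∂y = -4*x
  coefficient of dx ∧ dz: ∂f_3/∂x - ∂f_1/∂z = ∂(3*x^2 + 3*y*z)/∂x - ∂(z^2)/∂z = 6*x - 2*z
  coefficient of dy ∧ dz: ∂f_3/∂y - ∂f_2/∂z = ∂(3*x^2 + 3*y*z)/∂y - ∂(-2*x^2 - 3*z)/∂z = 3*z + 3
Assembling: d(omega) = (-4*x) dx ∧ dy + (6*x - 2*z) dx ∧ dz + (3*z + 3) dy ∧ dz.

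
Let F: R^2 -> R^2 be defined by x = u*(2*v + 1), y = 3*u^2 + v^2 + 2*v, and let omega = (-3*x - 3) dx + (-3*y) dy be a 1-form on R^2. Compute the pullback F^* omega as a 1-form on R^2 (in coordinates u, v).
F^* omega = (-54*u^3 - 30*u*v^2 - 48*u*v - 3*u - 6*v - 3) du + (-30*u^2*v - 24*u^2 - 6*u - 6*v^3 - 18*v^2 - 12*v) dv

Using F^*(f dg) = (f ∘ F) d(g ∘ F), substitute each coordinate x_i by F_i(u, v) in f_i, and replace dx_i by d F_i = (∂F_i/∂u) du + (∂F_i/∂v) dv.
  For the x component: f_1(F) = -6*u*v - 3*u - 3; d F_1 = (2*v + 1) du + (2*u) dv
  For the y component: f_2(F) = -9*u^2 - 3*v^2 - 6*v; d F_2 = (6*u) du + (2*v + 2) dv
Combining and collecting du, dv coefficients:
  coeff of du: -54*u^3 - 30*u*v^2 - 48*u*v - 3*u - 6*v - 3
  coeff of dv: -30*u^2*v - 24*u^2 - 6*u - 6*v^3 - 18*v^2 - 12*v
F^* omega = (-54*u^3 - 30*u*v^2 - 48*u*v - 3*u - 6*v - 3) du + (-30*u^2*v - 24*u^2 - 6*u - 6*v^3 - 18*v^2 - 12*v) dv.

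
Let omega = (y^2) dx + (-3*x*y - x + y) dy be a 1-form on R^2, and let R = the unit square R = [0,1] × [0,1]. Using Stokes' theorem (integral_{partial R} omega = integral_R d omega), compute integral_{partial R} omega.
integral_(partial R) omega = -7/2

Stokes: integral_partial_R omega = integral_R d omega with d omega = (∂Q/∂x - ∂P/∂y) dx ∧ dy.
  ∂Q/∂x = -3*y - 1
  ∂P/∂y = 2*y
  integrand = ∂Q/∂x - ∂P/∂y = -5*y - 1.
Integrating over R: integral_0^1 integral_0^1 (-5*y - 1) dx dy = -7/2.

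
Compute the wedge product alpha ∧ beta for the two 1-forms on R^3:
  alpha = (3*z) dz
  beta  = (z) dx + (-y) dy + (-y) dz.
alpha ∧ beta = (-3*z^2) dx ∧ dz + (3*y*z) dy ∧ dz

Distribute the wedge, using dx_i ∧ dx_j = -dx_j ∧ dx_i and dx_i ∧ dx_i = 0. For each pair (i, j) with i < j, the coefficient of dx_i ∧ dx_j in alpha ∧ beta is (alpha_i * beta_j - alpha_j * beta_i). Collecting: alpha ∧ beta = (-3*z^2) dx ∧ dz + (3*y*z) dy ∧ dz.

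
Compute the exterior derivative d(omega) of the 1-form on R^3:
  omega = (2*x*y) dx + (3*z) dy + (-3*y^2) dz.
d(omega) = (-2*x) dx ∧ dy + (-6*y - 3) dy ∧ dz

For a 1-form omega = sum_i f_i dx_i, the exterior derivative is
  d(omega) = sum_{i < j} (∂f_j/∂x_i - ∂f_i/∂x_j) dx_i ∧ dx_j.
  coefficient of dx ∧ dy: ∂f_2/∂x - ∂f_1/∂y = ∂(3*z)/∂x - ∂(2*x*y)/∂y = -2*x
  coefficient of dy ∧ dz: ∂f_3/∂y - ∂f_2/∂z = ∂(-3*y^2)/∂y - ∂(3*z)/∂z = -6*y - 3
Assembling: d(omega) = (-2*x) dx ∧ dy + (-6*y - 3) dy ∧ dz.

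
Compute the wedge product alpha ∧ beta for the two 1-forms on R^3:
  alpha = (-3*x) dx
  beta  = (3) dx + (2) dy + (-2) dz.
alpha ∧ beta = (-6*x) dx ∧ dy + (6*x) dx ∧ dz

Distribute the wedge, using dx_i ∧ dx_j = -dx_j ∧ dx_i and dx_i ∧ dx_i = 0. For each pair (i, j) with i < j, the coefficient of dx_i ∧ dx_j in alpha ∧ beta is (alpha_i * beta_j - alpha_j * beta_i). Collecting: alpha ∧ beta = (-6*x) dx ∧ dy + (6*x) dx ∧ dz.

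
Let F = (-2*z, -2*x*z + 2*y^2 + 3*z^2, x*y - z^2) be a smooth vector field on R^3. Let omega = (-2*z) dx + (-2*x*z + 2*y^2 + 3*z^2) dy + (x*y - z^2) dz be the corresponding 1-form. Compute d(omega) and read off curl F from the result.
d(omega) = (3*x - 6*z) dy ∧ dz + (-y - 2) dz ∧ dx + (-2*z) dx ∧ dy; curl F = (3*x - 6*z, -y - 2, -2*z)

d omega = sum_{i<j} (∂f_j/∂x_i - ∂f_i/∂x_j) dx_i ∧ dx_j. Under the identification (dy ∧ dz, dz ∧ dx, dx ∧ dy) ↔ (e_x, e_y, e_z), the coefficients are exactly the components of curl F. Compute:
  ∂R/∂y - ∂Q/∂z = (x) - (-2*x + 6*z) = 3*x - 6*z
  ∂P/∂z - ∂R/∂x = (-2) - (y) = -y - 2
  ∂Q/∂x - ∂P/∂y = (-2*z) - (0) = -2*z.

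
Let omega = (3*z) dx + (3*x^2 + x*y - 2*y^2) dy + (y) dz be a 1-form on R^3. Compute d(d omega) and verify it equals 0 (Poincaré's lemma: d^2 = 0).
d(d omega) = 0

Step 1: d omega = sum_{i<j} (∂f_j/∂x_i - ∂f_i/∂x_j) dx_i ∧ dx_j:
  coeff of dx ∧ dy: 6*x + y
  coeff of dx ∧ dz: -3
  coeff of dy ∧ dz: 1
Step 2: Apply d again to each 2-form coefficient. The only possible 3-form in R^3 is dx ∧ dy ∧ dz, with coefficient
  ∂(coeff of dy∧dz)/∂x - ∂(coeff of dx∧dz)/∂y + ∂(coeff of dx∧dy)/∂z
  = ∂/∂x (1) - ∂/∂y (-3) + ∂/∂z (6*x + y).
Each of these terms simplifies to sums of mixed partials that cancel in pairs. The result is 0 (by equality of mixed partials for smooth functions — Schwarz / Clairaut).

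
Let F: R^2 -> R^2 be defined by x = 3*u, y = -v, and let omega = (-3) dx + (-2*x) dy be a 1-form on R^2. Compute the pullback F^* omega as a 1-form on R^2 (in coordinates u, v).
F^* omega = (-9) du + (6*u) dv

Using F^*(f dg) = (f ∘ F) d(g ∘ F), substitute each coordinate x_i by F_i(u, v) in f_i, and replace dx_i by d F_i = (∂F_i/∂u) du + (∂F_i/∂v) dv.
  For the x component: f_1(F) = -3; d F_1 = (3) du + (0) dv
  For the y component: f_2(F) = -6*u; d F_2 = (0) du + (-1) dv
Combining and collecting du, dv coefficients:
  coeff of du: -9
  coeff of dv: 6*u
F^* omega = (-9) du + (6*u) dv.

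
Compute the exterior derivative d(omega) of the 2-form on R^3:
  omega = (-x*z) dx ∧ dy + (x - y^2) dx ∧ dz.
d(omega) = (-x + 2*y) dx ∧ dy ∧ dz

For a 2-form omega = sum_{i<j} g_{ij} dx_i ∧ dx_j, the exterior derivative is
  d(omega) = sum_{i<j} d(g_{ij}) ∧ dx_i ∧ dx_j = sum_{i<j, k} (∂g_{ij}/∂x_k) dx_k ∧ dx_i ∧ dx_j.
Expand each term, using dx_k ∧ dx_i ∧ dx_j = sgn(permutation) dx_{(a)} ∧ dx_{(b)} ∧ dx_{(c)} with (a < b < c) sorted:
  d(-x*z) includes (∂/∂z)(-x*z) dz = (-x) dz, which multiplied by dx ∧ dy gives (-x) dx ∧ dy ∧ dz
  d(x - y^2) includes (∂/∂y)(x - y^2) dy = (-2*y) dy, which multiplied by dx ∧ dz gives (2*y) dx ∧ dy ∧ dz
Collecting like 3-forms: d(omega) = (-x + 2*y) dx ∧ dy ∧ dz.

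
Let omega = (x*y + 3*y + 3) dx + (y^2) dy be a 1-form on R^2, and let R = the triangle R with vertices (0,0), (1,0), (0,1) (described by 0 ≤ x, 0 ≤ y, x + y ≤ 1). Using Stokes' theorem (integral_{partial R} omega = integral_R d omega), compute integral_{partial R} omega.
integral_(partial R) omega = -5/3

Stokes: integral_partial_R omega = integral_R d omega with d omega = (∂Q/∂x - ∂P/∂y) dx ∧ dy.
  ∂Q/∂x = 0
  ∂P/∂y = x + 3
  integrand = ∂Q/∂x - ∂P/∂y = -x - 3.
Integrating over R: integral_0^1 integral_0^{1-x} (-x - 3) dy dx = -5/3.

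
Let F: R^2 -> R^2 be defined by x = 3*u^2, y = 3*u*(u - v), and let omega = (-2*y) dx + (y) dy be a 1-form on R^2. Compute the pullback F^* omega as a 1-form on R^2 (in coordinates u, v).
F^* omega = (9*u*(-2*u^2 + u*v + v^2)) du + (9*u^2*(-u + v)) dv

Using F^*(f dg) = (f ∘ F) d(g ∘ F), substitute each coordinate x_i by F_i(u, v) in f_i, and replace dx_i by d F_i = (∂F_i/∂u) du + (∂F_i/∂v) dv.
  For the x component: f_1(F) = 6*u*(-u + v); d F_1 = (6*u) du + (0) dv
  For the y component: f_2(F) = 3*u*(u - v); d F_2 = (6*u - 3*v) du + (-3*u) dv
Combining and collecting du, dv coefficients:
  coeff of du: 9*u*(-2*u^2 + u*v + v^2)
  coeff of dv: 9*u^2*(-u + v)
F^* omega = (9*u*(-2*u^2 + u*v + v^2)) du + (9*u^2*(-u + v)) dv.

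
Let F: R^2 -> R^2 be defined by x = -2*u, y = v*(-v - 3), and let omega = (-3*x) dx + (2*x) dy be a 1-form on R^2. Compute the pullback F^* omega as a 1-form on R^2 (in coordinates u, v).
F^* omega = (-12*u) du + (4*u*(2*v + 3)) dv

Using F^*(f dg) = (f ∘ F) d(g ∘ F), substitute each coordinate x_i by F_i(u, v) in f_i, and replace dx_i by d F_i = (∂F_i/∂u) du + (∂F_i/∂v) dv.
  For the x component: f_1(F) = 6*u; d F_1 = (-2) du + (0) dv
  For the y component: f_2(F) = -4*u; d F_2 = (0) du + (-2*v - 3) dv
Combining and collecting du, dv coefficients:
  coeff of du: -12*u
  coeff of dv: 4*u*(2*v + 3)
F^* omega = (-12*u) du + (4*u*(2*v + 3)) dv.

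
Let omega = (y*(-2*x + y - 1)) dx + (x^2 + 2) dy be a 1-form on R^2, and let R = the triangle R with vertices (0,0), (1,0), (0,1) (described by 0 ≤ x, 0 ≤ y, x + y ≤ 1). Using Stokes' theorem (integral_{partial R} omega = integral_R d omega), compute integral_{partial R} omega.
integral_(partial R) omega = 5/6

Stokes: integral_partial_R omega = integral_R d omega with d omega = (∂Q/∂x - ∂P/∂y) dx ∧ dy.
  ∂Q/∂x = 2*x
  ∂P/∂y = -2*x + 2*y - 1
  integrand = ∂Q/∂x - ∂P/∂y = 4*x - 2*y + 1.
Integrating over R: integral_0^1 integral_0^{1-x} (4*x - 2*y + 1) dy dx = 5/6.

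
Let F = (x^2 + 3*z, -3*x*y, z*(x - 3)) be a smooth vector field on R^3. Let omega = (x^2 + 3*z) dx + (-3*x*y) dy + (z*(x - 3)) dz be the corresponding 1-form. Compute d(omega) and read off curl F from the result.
d(omega) = (0) dy ∧ dz + (3 - z) dz ∧ dx + (-3*y) dx ∧ dy; curl F = (0, 3 - z, -3*y)

d omega = sum_{i<j} (∂f_j/∂x_i - ∂f_i/∂x_j) dx_i ∧ dx_j. Under the identification (dy ∧ dz, dz ∧ dx, dx ∧ dy) ↔ (e_x, e_y, e_z), the coefficients are exactly the components of curl F. Compute:
  ∂R/∂y - ∂Q/∂z = (0) - (0) = 0
  ∂P/∂z - ∂R/∂x = (3) - (z) = 3 - z
  ∂Q/∂x - ∂P/∂y = (-3*y) - (0) = -3*y.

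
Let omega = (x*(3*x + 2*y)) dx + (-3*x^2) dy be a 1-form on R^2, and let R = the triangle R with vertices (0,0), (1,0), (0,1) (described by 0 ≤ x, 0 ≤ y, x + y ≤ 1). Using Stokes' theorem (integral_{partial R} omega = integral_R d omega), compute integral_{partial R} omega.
integral_(partial R) omega = -4/3

Stokes: integral_partial_R omega = integral_R d omega with d omega = (∂Q/∂x - ∂P/∂y) dx ∧ dy.
  ∂Q/∂x = -6*x
  ∂P/∂y = 2*x
  integrand = ∂Q/∂x - ∂P/∂y = -8*x.
Integrating over R: integral_0^1 integral_0^{1-x} (-8*x) dy dx = -4/3.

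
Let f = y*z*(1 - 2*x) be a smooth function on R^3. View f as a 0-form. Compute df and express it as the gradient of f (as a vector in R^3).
df = (-2*y*z) dx + (z*(1 - 2*x)) dy + (y*(1 - 2*x)) dz; grad f = (-2*y*z, z*(1 - 2*x), y*(1 - 2*x))

For a 0-form f, d f = (∂f/∂x) dx + (∂f/∂y) dy + (∂f/∂z) dz. The components of the vector representation are exactly the entries of grad f in Cartesian coordinates:
  ∂f/∂x = -2*y*z
  ∂f/∂y = z*(1 - 2*x)
  ∂f/∂z = y*(1 - 2*x).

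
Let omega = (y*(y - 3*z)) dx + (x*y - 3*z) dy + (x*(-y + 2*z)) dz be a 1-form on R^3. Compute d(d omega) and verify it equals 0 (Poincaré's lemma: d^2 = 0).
d(d omega) = 0

Step 1: d omega = sum_{i<j} (∂f_j/∂x_i - ∂f_i/∂x_j) dx_i ∧ dx_j:
  coeff of dx ∧ dy: -y + 3*z
  coeff of dx ∧ dz: 2*y + 2*z
  coeff of dy ∧ dz: 3 - x
Step 2: Apply d again to each 2-form coefficient. The only possible 3-form in R^3 is dx ∧ dy ∧ dz, with coefficient
  ∂(coeff of dy∧dz)/∂x - ∂(coeff of dx∧dz)/∂y + ∂(coeff of dx∧dy)/∂z
  = ∂/∂x (3 - x) - ∂/∂y (2*y + 2*z) + ∂/∂z (-y + 3*z).
Each of these terms simplifies to sums of mixed partials that cancel in pairs. The result is 0 (by equality of mixed partials for smooth functions — Schwarz / Clairaut).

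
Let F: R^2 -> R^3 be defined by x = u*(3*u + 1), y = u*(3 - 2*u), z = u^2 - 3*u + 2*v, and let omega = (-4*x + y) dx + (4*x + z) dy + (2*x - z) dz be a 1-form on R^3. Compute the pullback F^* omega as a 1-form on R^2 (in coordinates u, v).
F^* omega = (-126*u^3 + 10*u^2 - 12*u*v - 13*u + 12*v) du + (10*u^2 + 10*u - 4*v) dv

Using F^*(f dg) = (f ∘ F) d(g ∘ F), substitute each coordinate x_i by F_i(u, v) in f_i, and replace dx_i by d F_i = (∂F_i/∂u) du + (∂F_i/∂v) dv.
  For the x component: f_1(F) = u*(-14*u - 1); d F_1 = (6*u + 1) du + (0) dv
  For the y component: f_2(F) = 13*u^2 + u + 2*v; d F_2 = (3 - 4*u) du + (0) dv
  For the z component: f_3(F) = 5*u^2 + 5*u - 2*v; d F_3 = (2*u - 3) du + (2) dv
Combining and collecting du, dv coefficients:
  coeff of du: -126*u^3 + 10*u^2 - 12*u*v - 13*u + 12*v
  coeff of dv: 10*u^2 + 10*u - 4*v
F^* omega = (-126*u^3 + 10*u^2 - 12*u*v - 13*u + 12*v) du + (10*u^2 + 10*u - 4*v) dv.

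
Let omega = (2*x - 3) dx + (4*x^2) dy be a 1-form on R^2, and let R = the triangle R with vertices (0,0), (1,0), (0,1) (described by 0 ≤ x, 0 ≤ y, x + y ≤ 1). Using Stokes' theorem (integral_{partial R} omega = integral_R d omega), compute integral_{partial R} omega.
integral_(partial R) omega = 4/3

Stokes: integral_partial_R omega = integral_R d omega with d omega = (∂Q/∂x - ∂P/∂y) dx ∧ dy.
  ∂Q/∂x = 8*x
  ∂P/∂y = 0
  integrand = ∂Q/∂x - ∂P/∂y = 8*x.
Integrating over R: integral_0^1 integral_0^{1-x} (8*x) dy dx = 4/3.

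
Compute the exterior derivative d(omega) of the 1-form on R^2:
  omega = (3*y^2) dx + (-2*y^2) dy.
d(omega) = (-6*y) dx ∧ dy

For a 1-form omega = sum_i f_i dx_i, the exterior derivative is
  d(omega) = sum_{i < j} (∂f_j/∂x_i - ∂f_i/∂x_j) dx_i ∧ dx_j.
  coefficient of dx ∧ dy: ∂f_2/∂x - ∂f_1/∂y = ∂(-2*y^2)/∂x - ∂(3*y^2)/∂y = -6*y
Assembling: d(omega) = (-6*y) dx ∧ dy.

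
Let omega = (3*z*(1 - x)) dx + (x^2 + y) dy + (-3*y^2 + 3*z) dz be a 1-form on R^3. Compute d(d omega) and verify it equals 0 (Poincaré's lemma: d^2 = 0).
d(d omega) = 0

Step 1: d omega = sum_{i<j} (∂f_j/∂x_i - ∂f_i/∂x_j) dx_i ∧ dx_j:
  coeff of dx ∧ dy: 2*x
  coeff of dx ∧ dz: 3*x - 3
  coeff of dy ∧ dz: -6*y
Step 2: Apply d again to each 2-form coefficient. The only possible 3-form in R^3 is dx ∧ dy ∧ dz, with coefficient
  ∂(coeff of dy∧dz)/∂x - ∂(coeff of dx∧dz)/∂y + ∂(coeff of dx∧dy)/∂z
  = ∂/∂x (-6*y) - ∂/∂y (3*x - 3) + ∂/∂z (2*x).
Each of these terms simplifies to sums of mixed partials that cancel in pairs. The result is 0 (by equality of mixed partials for smooth functions — Schwarz / Clairaut).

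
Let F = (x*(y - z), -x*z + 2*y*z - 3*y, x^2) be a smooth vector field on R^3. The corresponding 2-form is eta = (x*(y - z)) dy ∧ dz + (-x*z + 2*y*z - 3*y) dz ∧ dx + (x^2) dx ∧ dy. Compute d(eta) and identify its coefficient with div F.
d(eta) = (y + z - 3) dx ∧ dy ∧ dz; div F = y + z - 3

For a 2-form in R^3 of the form above, applying d gives a 3-form with coefficient ∂P/∂x + ∂Q/∂y + ∂R/∂z:
  ∂P/∂x = y - z
  ∂Q/∂y = 2*z - 3
  ∂R/∂z = 0
Sum = y + z - 3, which is exactly div F.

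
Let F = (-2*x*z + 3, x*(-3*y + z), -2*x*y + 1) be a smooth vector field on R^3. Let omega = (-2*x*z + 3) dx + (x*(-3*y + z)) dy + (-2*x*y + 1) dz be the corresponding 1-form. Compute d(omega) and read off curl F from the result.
d(omega) = (-3*x) dy ∧ dz + (-2*x + 2*y) dz ∧ dx + (-3*y + z) dx ∧ dy; curl F = (-3*x, -2*x + 2*y, -3*y + z)

d omega = sum_{i<j} (∂f_j/∂x_i - ∂f_i/∂x_j) dx_i ∧ dx_j. Under the identification (dy ∧ dz, dz ∧ dx, dx ∧ dy) ↔ (e_x, e_y, e_z), the coefficients are exactly the components of curl F. Compute:
  ∂R/∂y - ∂Q/∂z = (-2*x) - (x) = -3*x
  ∂P/∂z - ∂R/∂x = (-2*x) - (-2*y) = -2*x + 2*y
  ∂Q/∂x - ∂P/∂y = (-3*y + z) - (0) = -3*y + z.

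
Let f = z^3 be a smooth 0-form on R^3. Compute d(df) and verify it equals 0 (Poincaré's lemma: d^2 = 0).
d(df) = 0

Step 1: df = sum_i (∂f/∂x_i) dx_i = (0) dx + (0) dy + (3*z^2) dz.
Step 2: Apply d again. Using the 1-form formula, the coefficient of dx ∧ dy in d(df) is ∂^2 f/∂x ∂y - ∂^2 f/∂y ∂x = (0) - (0) = 0 (equality of mixed partials for smooth f).
Similarly for dx ∧ dz and dy ∧ dz — all coefficients vanish. So d(df) = 0.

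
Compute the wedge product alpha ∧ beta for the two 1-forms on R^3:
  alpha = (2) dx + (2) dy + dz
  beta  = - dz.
alpha ∧ beta = (-2) dx ∧ dz + (-2) dy ∧ dz

Distribute the wedge, using dx_i ∧ dx_j = -dx_j ∧ dx_i and dx_i ∧ dx_i = 0. For each pair (i, j) with i < j, the coefficient of dx_i ∧ dx_j in alpha ∧ beta is (alpha_i * beta_j - alpha_j * beta_i). Collecting: alpha ∧ beta = (-2) dx ∧ dz + (-2) dy ∧ dz.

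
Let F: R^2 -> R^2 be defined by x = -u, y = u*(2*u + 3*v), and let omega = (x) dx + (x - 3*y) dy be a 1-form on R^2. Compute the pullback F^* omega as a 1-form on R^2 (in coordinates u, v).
F^* omega = (u*(-24*u^2 - 54*u*v - 4*u - 27*v^2 - 3*v + 1)) du + (u^2*(-18*u - 27*v - 3)) dv

Using F^*(f dg) = (f ∘ F) d(g ∘ F), substitute each coordinate x_i by F_i(u, v) in f_i, and replace dx_i by d F_i = (∂F_i/∂u) du + (∂F_i/∂v) dv.
  For the x component: f_1(F) = -u; d F_1 = (-1) du + (0) dv
  For the y component: f_2(F) = u*(-6*u - 9*v - 1); d F_2 = (4*u + 3*v) du + (3*u) dv
Combining and collecting du, dv coefficients:
  coeff of du: u*(-24*u^2 - 54*u*v - 4*u - 27*v^2 - 3*v + 1)
  coeff of dv: u^2*(-18*u - 27*v - 3)
F^* omega = (u*(-24*u^2 - 54*u*v - 4*u - 27*v^2 - 3*v + 1)) du + (u^2*(-18*u - 27*v - 3)) dv.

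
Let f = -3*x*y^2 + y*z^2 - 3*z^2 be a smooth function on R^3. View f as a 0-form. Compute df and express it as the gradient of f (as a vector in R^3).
df = (-3*y^2) dx + (-6*x*y + z^2) dy + (2*z*(y - 3)) dz; grad f = (-3*y^2, -6*x*y + z^2, 2*z*(y - 3))

For a 0-form f, d f = (∂f/∂x) dx + (∂f/∂y) dy + (∂f/∂z) dz. The components of the vector representation are exactly the entries of grad f in Cartesian coordinates:
  ∂f/∂x = -3*y^2
  ∂f/∂y = -6*x*y + z^2
  ∂f/∂z = 2*z*(y - 3).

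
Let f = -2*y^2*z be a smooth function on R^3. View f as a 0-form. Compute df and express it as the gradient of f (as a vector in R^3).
df = (0) dx + (-4*y*z) dy + (-2*y^2) dz; grad f = (0, -4*y*z, -2*y^2)

For a 0-form f, d f = (∂f/∂x) dx + (∂f/∂y) dy + (∂f/∂z) dz. The components of the vector representation are exactly the entries of grad f in Cartesian coordinates:
  ∂f/∂x = 0
  ∂f/∂y = -4*y*z
  ∂f/∂z = -2*y^2.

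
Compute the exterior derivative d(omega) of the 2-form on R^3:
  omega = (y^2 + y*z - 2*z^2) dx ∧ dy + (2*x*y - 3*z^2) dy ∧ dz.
d(omega) = (3*y - 4*z) dx ∧ dy ∧ dz

For a 2-form omega = sum_{i<j} g_{ij} dx_i ∧ dx_j, the exterior derivative is
  d(omega) = sum_{i<j} d(g_{ij}) ∧ dx_i ∧ dx_j = sum_{i<j, k} (∂g_{ij}/∂x_k) dx_k ∧ dx_i ∧ dx_j.
Expand each term, using dx_k ∧ dx_i ∧ dx_j = sgn(permutation) dx_{(a)} ∧ dx_{(b)} ∧ dx_{(c)} with (a < b < c) sorted:
  d(y^2 + y*z - 2*z^2) includes (∂/∂z)(y^2 + y*z - 2*z^2) dz = (y - 4*z) dz, which multiplied by dx ∧ dy gives (y - 4*z) dx ∧ dy ∧ dz
  d(2*x*y - 3*z^2) includes (∂/∂x)(2*x*y - 3*z^2) dx = (2*y) dx, which multiplied by dy ∧ dz gives (2*y) dx ∧ dy ∧ dz
Collecting like 3-forms: d(omega) = (3*y - 4*z) dx ∧ dy ∧ dz.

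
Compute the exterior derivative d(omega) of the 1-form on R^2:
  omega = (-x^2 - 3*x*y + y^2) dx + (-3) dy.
d(omega) = (3*x - 2*y) dx ∧ dy

For a 1-form omega = sum_i f_i dx_i, the exterior derivative is
  d(omega) = sum_{i < j} (∂f_j/∂x_i - ∂f_i/∂x_j) dx_i ∧ dx_j.
  coefficient of dx ∧ dy: ∂f_2/∂x - ∂f_1/∂y = ∂(-3)/∂x - ∂(-x^2 - 3*x*y + y^2)/∂y = 3*x - 2*y
Assembling: d(omega) = (3*x - 2*y) dx ∧ dy.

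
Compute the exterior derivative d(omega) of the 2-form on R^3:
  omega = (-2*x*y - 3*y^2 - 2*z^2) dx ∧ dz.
d(omega) = (2*x + 6*y) dx ∧ dy ∧ dz

For a 2-form omega = sum_{i<j} g_{ij} dx_i ∧ dx_j, the exterior derivative is
  d(omega) = sum_{i<j} d(g_{ij}) ∧ dx_i ∧ dx_j = sum_{i<j, k} (∂g_{ij}/∂x_k) dx_k ∧ dx_i ∧ dx_j.
Expand each term, using dx_k ∧ dx_i ∧ dx_j = sgn(permutation) dx_{(a)} ∧ dx_{(b)} ∧ dx_{(c)} with (a < b < c) sorted:
  d(-2*x*y - 3*y^2 - 2*z^2) includes (∂/∂y)(-2*x*y - 3*y^2 - 2*z^2) dy = (-2*x - 6*y) dy, which multiplied by dx ∧ dz gives (2*x + 6*y) dx ∧ dy ∧ dz
Collecting like 3-forms: d(omega) = (2*x + 6*y) dx ∧ dy ∧ dz.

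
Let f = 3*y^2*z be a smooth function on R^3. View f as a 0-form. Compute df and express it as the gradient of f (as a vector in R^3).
df = (0) dx + (6*y*z) dy + (3*y^2) dz; grad f = (0, 6*y*z, 3*y^2)

For a 0-form f, d f = (∂f/∂x) dx + (∂f/∂y) dy + (∂f/∂z) dz. The components of the vector representation are exactly the entries of grad f in Cartesian coordinates:
  ∂f/∂x = 0
  ∂f/∂y = 6*y*z
  ∂f/∂z = 3*y^2.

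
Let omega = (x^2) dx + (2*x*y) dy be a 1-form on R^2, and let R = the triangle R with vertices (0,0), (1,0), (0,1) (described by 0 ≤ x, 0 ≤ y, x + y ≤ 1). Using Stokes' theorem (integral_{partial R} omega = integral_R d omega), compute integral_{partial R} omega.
integral_(partial R) omega = 1/3

Stokes: integral_partial_R omega = integral_R d omega with d omega = (∂Q/∂x - ∂P/∂y) dx ∧ dy.
  ∂Q/∂x = 2*y
  ∂P/∂y = 0
  integrand = ∂Q/∂x - ∂P/∂y = 2*y.
Integrating over R: integral_0^1 integral_0^{1-x} (2*y) dy dx = 1/3.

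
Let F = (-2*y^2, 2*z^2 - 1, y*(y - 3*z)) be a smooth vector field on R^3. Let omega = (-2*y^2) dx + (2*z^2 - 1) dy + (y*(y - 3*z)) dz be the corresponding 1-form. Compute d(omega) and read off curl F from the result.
d(omega) = (2*y - 7*z) dy ∧ dz + (0) dz ∧ dx + (4*y) dx ∧ dy; curl F = (2*y - 7*z, 0, 4*y)

d omega = sum_{i<j} (∂f_j/∂x_i - ∂f_i/∂x_j) dx_i ∧ dx_j. Under the identification (dy ∧ dz, dz ∧ dx, dx ∧ dy) ↔ (e_x, e_y, e_z), the coefficients are exactly the components of curl F. Compute:
  ∂R/∂y - ∂Q/∂z = (2*y - 3*z) - (4*z) = 2*y - 7*z
  ∂P/∂z - ∂R/∂x = (0) - (0) = 0
  ∂Q/∂x - ∂P/∂y = (0) - (-4*y) = 4*y.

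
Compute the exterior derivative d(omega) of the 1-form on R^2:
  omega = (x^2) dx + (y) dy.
d(omega) = 0

For a 1-form omega = sum_i f_i dx_i, the exterior derivative is
  d(omega) = sum_{i < j} (∂f_j/∂x_i - ∂f_i/∂x_j) dx_i ∧ dx_j.

Assembling: d(omega) = 0.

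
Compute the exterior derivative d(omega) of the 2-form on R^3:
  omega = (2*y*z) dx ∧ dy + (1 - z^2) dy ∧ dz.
d(omega) = (2*y) dx ∧ dy ∧ dz

For a 2-form omega = sum_{i<j} g_{ij} dx_i ∧ dx_j, the exterior derivative is
  d(omega) = sum_{i<j} d(g_{ij}) ∧ dx_i ∧ dx_j = sum_{i<j, k} (∂g_{ij}/∂x_k) dx_k ∧ dx_i ∧ dx_j.
Expand each term, using dx_k ∧ dx_i ∧ dx_j = sgn(permutation) dx_{(a)} ∧ dx_{(b)} ∧ dx_{(c)} with (a < b < c) sorted:
  d(2*y*z) includes (∂/∂z)(2*y*z) dz = (2*y) dz, which multiplied by dx ∧ dy gives (2*y) dx ∧ dy ∧ dz
Collecting like 3-forms: d(omega) = (2*y) dx ∧ dy ∧ dz.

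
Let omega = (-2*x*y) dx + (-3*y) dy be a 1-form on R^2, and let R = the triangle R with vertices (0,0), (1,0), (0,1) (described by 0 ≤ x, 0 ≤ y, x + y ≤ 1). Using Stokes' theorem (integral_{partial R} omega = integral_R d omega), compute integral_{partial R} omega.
integral_(partial R) omega = 1/3

Stokes: integral_partial_R omega = integral_R d omega with d omega = (∂Q/∂x - ∂P/∂y) dx ∧ dy.
  ∂Q/∂x = 0
  ∂P/∂y = -2*x
  integrand = ∂Q/∂x - ∂P/∂y = 2*x.
Integrating over R: integral_0^1 integral_0^{1-x} (2*x) dy dx = 1/3.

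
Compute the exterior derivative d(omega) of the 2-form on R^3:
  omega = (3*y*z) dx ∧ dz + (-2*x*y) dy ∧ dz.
d(omega) = (-2*y - 3*z) dx ∧ dy ∧ dz

For a 2-form omega = sum_{i<j} g_{ij} dx_i ∧ dx_j, the exterior derivative is
  d(omega) = sum_{i<j} d(g_{ij}) ∧ dx_i ∧ dx_j = sum_{i<j, k} (∂g_{ij}/∂x_k) dx_k ∧ dx_i ∧ dx_j.
Expand each term, using dx_k ∧ dx_i ∧ dx_j = sgn(permutation) dx_{(a)} ∧ dx_{(b)} ∧ dx_{(c)} with (a < b < c) sorted:
  d(3*y*z) includes (∂/∂y)(3*y*z) dy = (3*z) dy, which multiplied by dx ∧ dz gives (-3*z) dx ∧ dy ∧ dz
  d(-2*x*y) includes (∂/∂x)(-2*x*y) dx = (-2*y) dx, which multiplied by dy ∧ dz gives (-2*y) dx ∧ dy ∧ dz
Collecting like 3-forms: d(omega) = (-2*y - 3*z) dx ∧ dy ∧ dz.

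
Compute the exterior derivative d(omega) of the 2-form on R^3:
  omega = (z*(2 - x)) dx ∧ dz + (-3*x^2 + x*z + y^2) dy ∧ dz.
d(omega) = (-6*x + z) dx ∧ dy ∧ dz

For a 2-form omega = sum_{i<j} g_{ij} dx_i ∧ dx_j, the exterior derivative is
  d(omega) = sum_{i<j} d(g_{ij}) ∧ dx_i ∧ dx_j = sum_{i<j, k} (∂g_{ij}/∂x_k) dx_k ∧ dx_i ∧ dx_j.
Expand each term, using dx_k ∧ dx_i ∧ dx_j = sgn(permutation) dx_{(a)} ∧ dx_{(b)} ∧ dx_{(c)} with (a < b < c) sorted:
  d(-3*x^2 + x*z + y^2) includes (∂/∂x)(-3*x^2 + x*z + y^2) dx = (-6*x + z) dx, which multiplied by dy ∧ dz gives (-6*x + z) dx ∧ dy ∧ dz
Collecting like 3-forms: d(omega) = (-6*x + z) dx ∧ dy ∧ dz.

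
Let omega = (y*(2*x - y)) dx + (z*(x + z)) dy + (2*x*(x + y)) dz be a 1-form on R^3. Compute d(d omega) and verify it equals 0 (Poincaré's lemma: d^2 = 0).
d(d omega) = 0

Step 1: d omega = sum_{i<j} (∂f_j/∂x_i - ∂f_i/∂x_j) dx_i ∧ dx_j:
  coeff of dx ∧ dy: -2*x + 2*y + z
  coeff of dx ∧ dz: 4*x + 2*y
  coeff of dy ∧ dz: x - 2*z
Step 2: Apply d again to each 2-form coefficient. The only possible 3-form in R^3 is dx ∧ dy ∧ dz, with coefficient
  ∂(coeff of dy∧dz)/∂x - ∂(coeff of dx∧dz)/∂y + ∂(coeff of dx∧dy)/∂z
  = ∂/∂x (x - 2*z) - ∂/∂y (4*x + 2*y) + ∂/∂z (-2*x + 2*y + z).
Each of these terms simplifies to sums of mixed partials that cancel in pairs. The result is 0 (by equality of mixed partials for smooth functions — Schwarz / Clairaut).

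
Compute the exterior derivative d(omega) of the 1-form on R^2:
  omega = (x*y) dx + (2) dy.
d(omega) = (-x) dx ∧ dy

For a 1-form omega = sum_i f_i dx_i, the exterior derivative is
  d(omega) = sum_{i < j} (∂f_j/∂x_i - ∂f_i/∂x_j) dx_i ∧ dx_j.
  coefficient of dx ∧ dy: ∂f_2/∂x - ∂f_1/∂y = ∂(2)/∂x - ∂(x*y)/∂y = -x
Assembling: d(omega) = (-x) dx ∧ dy.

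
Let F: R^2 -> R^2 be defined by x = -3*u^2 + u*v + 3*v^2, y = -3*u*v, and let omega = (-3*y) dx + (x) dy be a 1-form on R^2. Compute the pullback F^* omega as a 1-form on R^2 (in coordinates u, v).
F^* omega = (3*v*(-15*u^2 + 2*u*v - 3*v^2)) du + (3*u*(3*u^2 + 2*u*v + 15*v^2)) dv

Using F^*(f dg) = (f ∘ F) d(g ∘ F), substitute each coordinate x_i by F_i(u, v) in f_i, and replace dx_i by d F_i = (∂F_i/∂u) du + (∂F_i/∂v) dv.
  For the x component: f_1(F) = 9*u*v; d F_1 = (-6*u + v) du + (u + 6*v) dv
  For the y component: f_2(F) = -3*u^2 + u*v + 3*v^2; d F_2 = (-3*v) du + (-3*u) dv
Combining and collecting du, dv coefficients:
  coeff of du: 3*v*(-15*u^2 + 2*u*v - 3*v^2)
  coeff of dv: 3*u*(3*u^2 + 2*u*v + 15*v^2)
F^* omega = (3*v*(-15*u^2 + 2*u*v - 3*v^2)) du + (3*u*(3*u^2 + 2*u*v + 15*v^2)) dv.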